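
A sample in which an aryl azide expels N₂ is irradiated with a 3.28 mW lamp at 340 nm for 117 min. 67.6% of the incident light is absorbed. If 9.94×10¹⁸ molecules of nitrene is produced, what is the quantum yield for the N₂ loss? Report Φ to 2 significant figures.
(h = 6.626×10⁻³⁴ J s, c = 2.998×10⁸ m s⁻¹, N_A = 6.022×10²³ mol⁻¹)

Product: 9.94×10¹⁸ / 6.022×10²³ = 1.651×10⁻⁵ mol.
Photon energy at 340 nm: hc/λ = (6.626×10⁻³⁴)(2.998×10⁸)/(340×10⁻⁹) = 5.843×10⁻¹⁹ J.
Energy delivered: (3.28 mW)(7020 s) = 23.03 J.
Photons incident: 23.03 / 5.843×10⁻¹⁹ = 3.941×10¹⁹, i.e. 3.941×10¹⁹/6.022×10²³ = 6.544×10⁻⁵ mol.
Photons absorbed: 0.676 × 6.544×10⁻⁵ = 4.424×10⁻⁵ mol.
Φ = 1.651×10⁻⁵ mol / 4.424×10⁻⁵ mol photons = 0.37.

Φ = 0.37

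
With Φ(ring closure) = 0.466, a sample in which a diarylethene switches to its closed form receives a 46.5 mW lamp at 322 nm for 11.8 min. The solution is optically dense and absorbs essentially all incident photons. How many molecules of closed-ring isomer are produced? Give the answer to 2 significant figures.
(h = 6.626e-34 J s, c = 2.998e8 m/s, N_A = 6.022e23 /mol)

Photon energy at 322 nm: hc/λ = (6.626e-34)(2.998e8)/(322e-9) = 6.169e-19 J.
Energy delivered: (46.5 mW)(708 s) = 32.92 J.
Photons incident: 32.92 / 6.169e-19 = 5.336e19, i.e. 5.336e19/6.022e23 = 8.861e-5 mol.
Product: Φ × n_abs = 0.466 × 8.861e-5 = 4.129e-5 mol.
As a count: 4.129e-5 × 6.022e23 = 2.5e19.

2.5e19 molecules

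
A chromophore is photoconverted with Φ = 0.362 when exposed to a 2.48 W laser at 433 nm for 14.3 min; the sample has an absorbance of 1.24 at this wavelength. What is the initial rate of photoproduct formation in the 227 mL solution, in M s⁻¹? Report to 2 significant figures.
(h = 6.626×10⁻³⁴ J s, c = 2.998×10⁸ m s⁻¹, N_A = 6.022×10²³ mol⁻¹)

Photon energy at 433 nm: hc/λ = (6.626×10⁻³⁴)(2.998×10⁸)/(433×10⁻⁹) = 4.588×10⁻¹⁹ J.
Energy delivered: (2.48 W)(858 s) = 2128 J.
Photons incident: 2128 / 4.588×10⁻¹⁹ = 4.638×10²¹, i.e. 4.638×10²¹/6.022×10²³ = 0.007702 mol.
Fraction absorbed: 1 − 10^(−1.24) = 0.9425.
Photons absorbed: 0.9425 × 0.007702 = 0.007259 mol.
Product formed: 0.362 × 0.007259 = 0.002628 mol.
Rate: 0.002628 mol / (858 s × 0.227 L) = 1.3×10⁻⁵ M s⁻¹.

1.3×10⁻⁵ M s⁻¹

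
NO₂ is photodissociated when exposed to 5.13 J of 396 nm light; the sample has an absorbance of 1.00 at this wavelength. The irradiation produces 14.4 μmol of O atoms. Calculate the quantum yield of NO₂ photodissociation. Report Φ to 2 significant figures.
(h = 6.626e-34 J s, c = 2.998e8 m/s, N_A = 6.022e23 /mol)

Product: 14.4 μmol = 1.44e-5 mol.
Photon energy at 396 nm: hc/λ = (6.626e-34)(2.998e8)/(396e-9) = 5.016e-19 J.
Photons incident: 5.13 / 5.016e-19 = 1.023e19, i.e. 1.023e19/6.022e23 = 1.699e-5 mol.
Fraction absorbed: 1 − 10^(−1.00) = 0.9000.
Photons absorbed: 0.9000 × 1.699e-5 = 1.529e-5 mol.
Φ = 1.44e-5 mol / 1.529e-5 mol photons = 0.94.

Φ = 0.94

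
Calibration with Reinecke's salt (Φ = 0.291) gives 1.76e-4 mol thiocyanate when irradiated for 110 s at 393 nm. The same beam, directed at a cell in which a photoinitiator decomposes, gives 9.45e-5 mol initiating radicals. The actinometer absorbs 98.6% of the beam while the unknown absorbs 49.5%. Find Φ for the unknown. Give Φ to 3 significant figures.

Photons absorbed by the actinometer: 1.76e-4 / 0.291 = 6.048e-4 mol.
Incident flux: 6.048e-4 / 0.986 = 6.134e-4 einstein.
Absorbed by unknown: 0.495 × 6.134e-4 = 3.036e-4 mol.
Φ(unknown) = 9.45e-5 / 3.036e-4 = 0.311.

Φ = 0.311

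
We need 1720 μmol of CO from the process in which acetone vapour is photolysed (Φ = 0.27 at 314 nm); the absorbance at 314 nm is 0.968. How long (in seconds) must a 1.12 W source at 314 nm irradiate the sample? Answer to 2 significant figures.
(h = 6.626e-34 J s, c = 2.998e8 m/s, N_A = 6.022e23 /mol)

t ≈ 2400 s

Product: 1720 μmol = 0.00172 mol.
Photons that must be absorbed: 0.00172 / 0.27 = 0.006370 mol.
Fraction absorbed: 1 − 10^(−0.968) = 0.8924.
Incident photons needed: 0.006370 / 0.8924 = 0.007138 mol.
Photon energy: hc/λ = 6.326e-19 J; per mole, 3.810e5 J mol⁻¹.
Energy required: 0.007138 × 3.810e5 = 2720 J.
Time: 2720 J / 1.12 W = 2400 s.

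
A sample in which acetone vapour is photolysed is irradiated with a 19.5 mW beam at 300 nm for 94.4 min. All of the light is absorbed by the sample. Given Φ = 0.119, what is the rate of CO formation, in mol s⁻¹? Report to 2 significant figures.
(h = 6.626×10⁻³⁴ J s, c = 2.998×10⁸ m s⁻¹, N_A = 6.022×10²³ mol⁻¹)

5.8×10⁻⁹ mol s⁻¹

Photon energy at 300 nm: hc/λ = (6.626×10⁻³⁴)(2.998×10⁸)/(300×10⁻⁹) = 6.622×10⁻¹⁹ J.
Energy delivered: (19.5 mW)(5664 s) = 110.4 J.
Photons incident: 110.4 / 6.622×10⁻¹⁹ = 1.667×10²⁰, i.e. 1.667×10²⁰/6.022×10²³ = 2.768×10⁻⁴ mol.
Product formed: 0.119 × 2.768×10⁻⁴ = 3.294×10⁻⁵ mol.
Rate: 3.294×10⁻⁵ / 5664 s = 5.8×10⁻⁹ mol s⁻¹.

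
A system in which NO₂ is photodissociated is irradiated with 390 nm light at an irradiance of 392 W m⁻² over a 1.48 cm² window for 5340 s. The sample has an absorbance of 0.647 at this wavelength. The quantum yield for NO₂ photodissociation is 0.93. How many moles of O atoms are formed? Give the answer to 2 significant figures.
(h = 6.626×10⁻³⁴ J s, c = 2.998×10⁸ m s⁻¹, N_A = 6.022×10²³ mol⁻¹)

7.3×10⁻⁴ mol

Photon energy at 390 nm: hc/λ = (6.626×10⁻³⁴)(2.998×10⁸)/(390×10⁻⁹) = 5.094×10⁻¹⁹ J.
Energy delivered: (392 W m⁻²)(1.48×10⁻⁴ m²)(5340 s) = 309.8 J.
Photons incident: 309.8 / 5.094×10⁻¹⁹ = 6.082×10²⁰, i.e. 6.082×10²⁰/6.022×10²³ = 0.001010 mol.
Fraction absorbed: 1 − 10^(−0.647) = 0.7746.
Photons absorbed: 0.7746 × 0.001010 = 7.823×10⁻⁴ mol.
Product: Φ × n_abs = 0.93 × 7.823×10⁻⁴ = 7.275×10⁻⁴ mol.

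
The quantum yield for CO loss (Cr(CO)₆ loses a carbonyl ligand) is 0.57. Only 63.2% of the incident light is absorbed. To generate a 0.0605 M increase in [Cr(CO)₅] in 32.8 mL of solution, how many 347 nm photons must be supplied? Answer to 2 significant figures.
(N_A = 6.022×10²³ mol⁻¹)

Product: (0.0605 M)(0.0328 L) = 0.001984 mol.
Photons that must be absorbed: 0.001984 / 0.57 = 0.003481 mol.
Incident photons needed: 0.003481 / 0.632 = 0.005508 mol.
Photon count: 0.005508 × 6.022×10²³ = 3.3×10²¹.

3.3×10²¹ photons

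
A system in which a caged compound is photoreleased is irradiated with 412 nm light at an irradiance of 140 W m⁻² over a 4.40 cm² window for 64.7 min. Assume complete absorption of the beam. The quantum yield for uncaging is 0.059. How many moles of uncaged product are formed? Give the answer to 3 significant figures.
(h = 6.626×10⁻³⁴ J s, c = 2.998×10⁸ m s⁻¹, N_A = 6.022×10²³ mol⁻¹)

Photon energy at 412 nm: hc/λ = (6.626×10⁻³⁴)(2.998×10⁸)/(412×10⁻⁹) = 4.822×10⁻¹⁹ J.
Energy delivered: (140 W m⁻²)(4.40×10⁻⁴ m²)(3882 s) = 239.1 J.
Photons incident: 239.1 / 4.822×10⁻¹⁹ = 4.959×10²⁰, i.e. 4.959×10²⁰/6.022×10²³ = 8.235×10⁻⁴ mol.
Product: Φ × n_abs = 0.059 × 8.235×10⁻⁴ = 4.859×10⁻⁵ mol.

4.86×10⁻⁵ mol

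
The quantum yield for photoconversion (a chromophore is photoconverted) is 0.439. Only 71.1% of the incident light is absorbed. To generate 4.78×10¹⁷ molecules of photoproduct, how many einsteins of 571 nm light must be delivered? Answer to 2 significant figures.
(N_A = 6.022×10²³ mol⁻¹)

2.5×10⁻⁶ einstein

Product: 4.78×10¹⁷ / 6.022×10²³ = 7.938×10⁻⁷ mol.
Photons that must be absorbed: 7.938×10⁻⁷ / 0.439 = 1.808×10⁻⁶ mol.
Incident photons needed: 1.808×10⁻⁶ / 0.711 = 2.543×10⁻⁶ mol.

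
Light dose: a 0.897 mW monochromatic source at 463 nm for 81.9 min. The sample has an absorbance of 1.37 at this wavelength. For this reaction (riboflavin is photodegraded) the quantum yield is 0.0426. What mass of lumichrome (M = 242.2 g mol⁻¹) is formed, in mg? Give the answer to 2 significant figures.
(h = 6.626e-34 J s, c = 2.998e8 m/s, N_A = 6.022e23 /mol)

Photon energy at 463 nm: hc/λ = (6.626e-34)(2.998e8)/(463e-9) = 4.290e-19 J.
Energy delivered: (0.897 mW)(4914 s) = 4.408 J.
Photons incident: 4.408 / 4.290e-19 = 1.028e19, i.e. 1.028e19/6.022e23 = 1.707e-5 mol.
Fraction absorbed: 1 − 10^(−1.37) = 0.9573.
Photons absorbed: 0.9573 × 1.707e-5 = 1.634e-5 mol.
Product: Φ × n_abs = 0.0426 × 1.634e-5 = 6.961e-7 mol.
Mass: 6.961e-7 × 242.2 = 1.686e-4 g = 0.17 mg.

0.17 mg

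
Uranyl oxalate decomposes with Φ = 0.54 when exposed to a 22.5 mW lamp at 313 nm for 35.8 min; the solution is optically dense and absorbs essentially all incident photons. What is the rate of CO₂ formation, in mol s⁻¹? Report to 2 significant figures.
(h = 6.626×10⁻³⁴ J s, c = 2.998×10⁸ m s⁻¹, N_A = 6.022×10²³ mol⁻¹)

Photon energy at 313 nm: hc/λ = (6.626×10⁻³⁴)(2.998×10⁸)/(313×10⁻⁹) = 6.347×10⁻¹⁹ J.
Energy delivered: (22.5 mW)(2148 s) = 48.33 J.
Photons incident: 48.33 / 6.347×10⁻¹⁹ = 7.615×10¹⁹, i.e. 7.615×10¹⁹/6.022×10²³ = 1.265×10⁻⁴ mol.
Product formed: 0.54 × 1.265×10⁻⁴ = 6.831×10⁻⁵ mol.
Rate: 6.831×10⁻⁵ / 2148 s = 3.2×10⁻⁸ mol s⁻¹.

3.2×10⁻⁸ mol s⁻¹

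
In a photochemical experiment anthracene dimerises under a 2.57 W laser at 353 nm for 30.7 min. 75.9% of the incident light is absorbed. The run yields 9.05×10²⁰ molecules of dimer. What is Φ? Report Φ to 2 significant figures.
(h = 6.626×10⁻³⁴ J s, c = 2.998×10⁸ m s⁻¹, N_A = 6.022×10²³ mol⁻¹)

Φ = 0.14

Product: 9.05×10²⁰ / 6.022×10²³ = 0.001503 mol.
Photon energy at 353 nm: hc/λ = (6.626×10⁻³⁴)(2.998×10⁸)/(353×10⁻⁹) = 5.627×10⁻¹⁹ J.
Energy delivered: (2.57 W)(1842 s) = 4734 J.
Photons incident: 4734 / 5.627×10⁻¹⁹ = 8.413×10²¹, i.e. 8.413×10²¹/6.022×10²³ = 0.01397 mol.
Photons absorbed: 0.759 × 0.01397 = 0.01060 mol.
Φ = 0.001503 mol / 0.01060 mol photons = 0.14.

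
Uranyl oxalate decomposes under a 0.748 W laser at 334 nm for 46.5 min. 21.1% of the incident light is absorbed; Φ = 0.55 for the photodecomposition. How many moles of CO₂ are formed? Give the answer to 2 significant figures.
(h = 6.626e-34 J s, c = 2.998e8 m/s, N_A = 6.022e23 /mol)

6.8e-4 mol

Photon energy at 334 nm: hc/λ = (6.626e-34)(2.998e8)/(334e-9) = 5.948e-19 J.
Energy delivered: (0.748 W)(2790 s) = 2087 J.
Photons incident: 2087 / 5.948e-19 = 3.509e21, i.e. 3.509e21/6.022e23 = 0.005827 mol.
Photons absorbed: 0.211 × 0.005827 = 0.001229 mol.
Product: Φ × n_abs = 0.55 × 0.001229 = 6.760e-4 mol.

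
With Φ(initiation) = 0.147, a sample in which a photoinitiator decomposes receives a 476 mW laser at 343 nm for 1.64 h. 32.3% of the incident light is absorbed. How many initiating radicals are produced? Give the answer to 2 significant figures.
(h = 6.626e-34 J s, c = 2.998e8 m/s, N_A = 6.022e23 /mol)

2.3e20 initiating radicals

Photon energy at 343 nm: hc/λ = (6.626e-34)(2.998e8)/(343e-9) = 5.791e-19 J.
Energy delivered: (476 mW)(5904 s) = 2810 J.
Photons incident: 2810 / 5.791e-19 = 4.852e21, i.e. 4.852e21/6.022e23 = 0.008057 mol.
Photons absorbed: 0.323 × 0.008057 = 0.002602 mol.
Product: Φ × n_abs = 0.147 × 0.002602 = 3.825e-4 mol.
As a count: 3.825e-4 × 6.022e23 = 2.3e20.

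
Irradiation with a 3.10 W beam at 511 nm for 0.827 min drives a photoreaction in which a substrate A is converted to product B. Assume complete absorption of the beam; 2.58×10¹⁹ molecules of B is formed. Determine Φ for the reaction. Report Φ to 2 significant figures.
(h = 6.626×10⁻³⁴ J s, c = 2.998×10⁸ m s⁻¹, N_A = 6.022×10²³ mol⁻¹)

Φ = 0.065

Product: 2.58×10¹⁹ / 6.022×10²³ = 4.284×10⁻⁵ mol.
Photon energy at 511 nm: hc/λ = (6.626×10⁻³⁴)(2.998×10⁸)/(511×10⁻⁹) = 3.887×10⁻¹⁹ J.
Energy delivered: (3.10 W)(49.62 s) = 153.8 J.
Photons incident: 153.8 / 3.887×10⁻¹⁹ = 3.957×10²⁰, i.e. 3.957×10²⁰/6.022×10²³ = 6.571×10⁻⁴ mol.
Φ = 4.284×10⁻⁵ mol / 6.571×10⁻⁴ mol photons = 0.065.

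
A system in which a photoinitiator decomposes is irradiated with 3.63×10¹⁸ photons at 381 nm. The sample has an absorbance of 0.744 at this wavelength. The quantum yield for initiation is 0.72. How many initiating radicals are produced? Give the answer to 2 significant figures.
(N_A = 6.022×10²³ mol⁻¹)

2.1×10¹⁸ initiating radicals

Moles of photons: 3.63×10¹⁸ / 6.022×10²³ = 6.028×10⁻⁶ mol.
Fraction absorbed: 1 − 10^(−0.744) = 0.8197.
Photons absorbed: 0.8197 × 6.028×10⁻⁶ = 4.941×10⁻⁶ mol.
Product: Φ × n_abs = 0.72 × 4.941×10⁻⁶ = 3.558×10⁻⁶ mol.
As a count: 3.558×10⁻⁶ × 6.022×10²³ = 2.1×10¹⁸.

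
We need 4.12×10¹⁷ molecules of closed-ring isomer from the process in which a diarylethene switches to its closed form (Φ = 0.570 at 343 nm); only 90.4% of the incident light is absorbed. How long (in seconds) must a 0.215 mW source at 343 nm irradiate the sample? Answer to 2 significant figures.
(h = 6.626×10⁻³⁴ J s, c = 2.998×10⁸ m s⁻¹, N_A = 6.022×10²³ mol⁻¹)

Product: 4.12×10¹⁷ / 6.022×10²³ = 6.842×10⁻⁷ mol.
Photons that must be absorbed: 6.842×10⁻⁷ / 0.570 = 1.200×10⁻⁶ mol.
Incident photons needed: 1.200×10⁻⁶ / 0.904 = 1.327×10⁻⁶ mol.
Photon energy: hc/λ = 5.791×10⁻¹⁹ J; per mole, 3.487×10⁵ J mol⁻¹.
Energy required: 1.327×10⁻⁶ × 3.487×10⁵ = 0.4627 J.
Time: 0.4627 J / 0.000215 W = 2200 s.

t ≈ 2200 s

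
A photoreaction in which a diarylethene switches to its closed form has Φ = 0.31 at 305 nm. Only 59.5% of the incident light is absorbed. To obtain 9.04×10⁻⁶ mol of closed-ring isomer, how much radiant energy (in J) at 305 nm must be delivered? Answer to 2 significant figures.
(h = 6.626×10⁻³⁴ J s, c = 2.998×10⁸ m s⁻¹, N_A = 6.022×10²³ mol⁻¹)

19 J

Photons that must be absorbed: 9.04×10⁻⁶ / 0.31 = 2.916×10⁻⁵ mol.
Incident photons needed: 2.916×10⁻⁵ / 0.595 = 4.901×10⁻⁵ mol.
Photon energy: hc/λ = 6.513×10⁻¹⁹ J; per mole, 3.922×10⁵ J mol⁻¹.
Energy required: 4.901×10⁻⁵ × 3.922×10⁵ = 19 J.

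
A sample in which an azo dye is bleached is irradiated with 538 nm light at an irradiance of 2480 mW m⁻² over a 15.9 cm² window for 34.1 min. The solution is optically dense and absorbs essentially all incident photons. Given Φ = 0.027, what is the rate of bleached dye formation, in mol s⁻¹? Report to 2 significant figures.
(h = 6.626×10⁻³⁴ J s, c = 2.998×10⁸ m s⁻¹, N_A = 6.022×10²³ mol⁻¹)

4.8×10⁻¹⁰ mol s⁻¹

Photon energy at 538 nm: hc/λ = (6.626×10⁻³⁴)(2.998×10⁸)/(538×10⁻⁹) = 3.692×10⁻¹⁹ J.
Energy delivered: (2480 mW m⁻²)(15.9×10⁻⁴ m²)(2046 s) = 8.068 J.
Photons incident: 8.068 / 3.692×10⁻¹⁹ = 2.185×10¹⁹, i.e. 2.185×10¹⁹/6.022×10²³ = 3.628×10⁻⁵ mol.
Product formed: 0.027 × 3.628×10⁻⁵ = 9.796×10⁻⁷ mol.
Rate: 9.796×10⁻⁷ / 2046 s = 4.8×10⁻¹⁰ mol s⁻¹.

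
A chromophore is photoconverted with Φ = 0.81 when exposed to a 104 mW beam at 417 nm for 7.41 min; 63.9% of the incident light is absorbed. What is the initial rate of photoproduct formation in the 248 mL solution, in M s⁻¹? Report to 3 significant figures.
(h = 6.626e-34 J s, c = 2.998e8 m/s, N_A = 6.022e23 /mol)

Photon energy at 417 nm: hc/λ = (6.626e-34)(2.998e8)/(417e-9) = 4.764e-19 J.
Energy delivered: (104 mW)(444.6 s) = 46.24 J.
Photons incident: 46.24 / 4.764e-19 = 9.706e19, i.e. 9.706e19/6.022e23 = 1.612e-4 mol.
Photons absorbed: 0.639 × 1.612e-4 = 1.030e-4 mol.
Product formed: 0.81 × 1.030e-4 = 8.343e-5 mol.
Rate: 8.343e-5 mol / (444.6 s × 0.248 L) = 7.57e-7 M s⁻¹.

7.57e-7 M s⁻¹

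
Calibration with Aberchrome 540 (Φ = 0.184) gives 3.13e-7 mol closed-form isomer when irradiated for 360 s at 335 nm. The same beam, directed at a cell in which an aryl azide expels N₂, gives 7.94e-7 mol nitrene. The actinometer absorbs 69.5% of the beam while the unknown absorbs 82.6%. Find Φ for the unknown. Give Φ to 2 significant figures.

Photons absorbed by the actinometer: 3.13e-7 / 0.184 = 1.701e-6 mol.
Incident flux: 1.701e-6 / 0.695 = 2.447e-6 einstein.
Absorbed by unknown: 0.826 × 2.447e-6 = 2.021e-6 mol.
Φ(unknown) = 7.94e-7 / 2.021e-6 = 0.39.

Φ = 0.39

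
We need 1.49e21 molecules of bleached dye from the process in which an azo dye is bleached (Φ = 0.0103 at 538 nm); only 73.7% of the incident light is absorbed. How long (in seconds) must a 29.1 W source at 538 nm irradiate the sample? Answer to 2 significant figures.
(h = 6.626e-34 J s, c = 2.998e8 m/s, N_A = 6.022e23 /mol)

t ≈ 2500 s

Product: 1.49e21 / 6.022e23 = 0.002474 mol.
Photons that must be absorbed: 0.002474 / 0.0103 = 0.2402 mol.
Incident photons needed: 0.2402 / 0.737 = 0.3259 mol.
Photon energy: hc/λ = 3.692e-19 J; per mole, 2.223e5 J mol⁻¹.
Energy required: 0.3259 × 2.223e5 = 7.245e4 J.
Time: 7.245e4 J / 29.1 W = 2500 s.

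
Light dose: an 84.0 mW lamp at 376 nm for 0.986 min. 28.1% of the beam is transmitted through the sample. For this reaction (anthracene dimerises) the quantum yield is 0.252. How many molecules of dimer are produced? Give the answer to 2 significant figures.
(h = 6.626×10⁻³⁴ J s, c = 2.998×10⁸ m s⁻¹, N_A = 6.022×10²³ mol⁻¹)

1.7×10¹⁸ molecules

Photon energy at 376 nm: hc/λ = (6.626×10⁻³⁴)(2.998×10⁸)/(376×10⁻⁹) = 5.283×10⁻¹⁹ J.
Energy delivered: (84.0 mW)(59.16 s) = 4.969 J.
Photons incident: 4.969 / 5.283×10⁻¹⁹ = 9.406×10¹⁸, i.e. 9.406×10¹⁸/6.022×10²³ = 1.562×10⁻⁵ mol.
Fraction absorbed: 1 − 28.1/100 = 0.7190.
Photons absorbed: 0.7190 × 1.562×10⁻⁵ = 1.123×10⁻⁵ mol.
Product: Φ × n_abs = 0.252 × 1.123×10⁻⁵ = 2.830×10⁻⁶ mol.
As a count: 2.830×10⁻⁶ × 6.022×10²³ = 1.7×10¹⁸.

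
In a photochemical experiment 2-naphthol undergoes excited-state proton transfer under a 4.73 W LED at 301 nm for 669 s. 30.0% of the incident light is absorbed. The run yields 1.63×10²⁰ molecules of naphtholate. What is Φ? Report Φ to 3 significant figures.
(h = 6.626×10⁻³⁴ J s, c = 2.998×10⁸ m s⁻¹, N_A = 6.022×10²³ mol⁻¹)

Product: 1.63×10²⁰ / 6.022×10²³ = 2.707×10⁻⁴ mol.
Photon energy at 301 nm: hc/λ = (6.626×10⁻³⁴)(2.998×10⁸)/(301×10⁻⁹) = 6.600×10⁻¹⁹ J.
Energy delivered: (4.73 W)(669 s) = 3164 J.
Photons incident: 3164 / 6.600×10⁻¹⁹ = 4.794×10²¹, i.e. 4.794×10²¹/6.022×10²³ = 0.007961 mol.
Photons absorbed: 0.300 × 0.007961 = 0.002388 mol.
Φ = 2.707×10⁻⁴ mol / 0.002388 mol photons = 0.113.

Φ = 0.113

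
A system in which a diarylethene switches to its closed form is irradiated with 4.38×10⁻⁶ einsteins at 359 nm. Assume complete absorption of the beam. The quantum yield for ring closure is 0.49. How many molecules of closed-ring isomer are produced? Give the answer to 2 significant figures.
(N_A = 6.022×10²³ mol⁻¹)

Product: Φ × n_abs = 0.49 × 4.38×10⁻⁶ = 2.146×10⁻⁶ mol.
As a count: 2.146×10⁻⁶ × 6.022×10²³ = 1.3×10¹⁸.

1.3×10¹⁸ molecules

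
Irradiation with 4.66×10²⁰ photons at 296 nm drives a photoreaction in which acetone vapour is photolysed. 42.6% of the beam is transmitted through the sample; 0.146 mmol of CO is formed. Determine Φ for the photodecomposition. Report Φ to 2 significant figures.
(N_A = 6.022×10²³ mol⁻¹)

Product: 0.146 mmol = 1.46×10⁻⁴ mol.
Moles of photons: 4.66×10²⁰ / 6.022×10²³ = 7.738×10⁻⁴ mol.
Fraction absorbed: 1 − 42.6/100 = 0.5740.
Photons absorbed: 0.5740 × 7.738×10⁻⁴ = 4.442×10⁻⁴ mol.
Φ = 1.46×10⁻⁴ mol / 4.442×10⁻⁴ mol photons = 0.33.

Φ = 0.33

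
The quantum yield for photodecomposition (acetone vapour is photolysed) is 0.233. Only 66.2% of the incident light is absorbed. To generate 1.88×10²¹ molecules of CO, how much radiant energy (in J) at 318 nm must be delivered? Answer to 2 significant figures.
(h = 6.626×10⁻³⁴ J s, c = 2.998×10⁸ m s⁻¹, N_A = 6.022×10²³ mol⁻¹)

7600 J

Product: 1.88×10²¹ / 6.022×10²³ = 0.003122 mol.
Photons that must be absorbed: 0.003122 / 0.233 = 0.01340 mol.
Incident photons needed: 0.01340 / 0.662 = 0.02024 mol.
Photon energy: hc/λ = 6.247×10⁻¹⁹ J; per mole, 3.762×10⁵ J mol⁻¹.
Energy required: 0.02024 × 3.762×10⁵ = 7600 J.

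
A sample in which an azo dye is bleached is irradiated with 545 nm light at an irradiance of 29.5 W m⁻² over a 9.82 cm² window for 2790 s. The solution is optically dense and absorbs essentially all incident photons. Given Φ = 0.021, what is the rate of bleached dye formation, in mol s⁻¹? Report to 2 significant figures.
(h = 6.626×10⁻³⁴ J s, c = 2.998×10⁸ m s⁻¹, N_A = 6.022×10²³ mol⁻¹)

2.8×10⁻⁹ mol s⁻¹

Photon energy at 545 nm: hc/λ = (6.626×10⁻³⁴)(2.998×10⁸)/(545×10⁻⁹) = 3.645×10⁻¹⁹ J.
Energy delivered: (29.5 W m⁻²)(9.82×10⁻⁴ m²)(2790 s) = 80.82 J.
Photons incident: 80.82 / 3.645×10⁻¹⁹ = 2.217×10²⁰, i.e. 2.217×10²⁰/6.022×10²³ = 3.682×10⁻⁴ mol.
Product formed: 0.021 × 3.682×10⁻⁴ = 7.732×10⁻⁶ mol.
Rate: 7.732×10⁻⁶ / 2790 s = 2.8×10⁻⁹ mol s⁻¹.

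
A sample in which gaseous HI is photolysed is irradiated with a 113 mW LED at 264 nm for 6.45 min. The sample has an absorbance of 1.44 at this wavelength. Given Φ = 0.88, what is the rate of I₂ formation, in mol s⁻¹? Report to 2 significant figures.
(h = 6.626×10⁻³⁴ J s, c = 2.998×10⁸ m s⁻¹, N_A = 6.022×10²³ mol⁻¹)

Photon energy at 264 nm: hc/λ = (6.626×10⁻³⁴)(2.998×10⁸)/(264×10⁻⁹) = 7.525×10⁻¹⁹ J.
Energy delivered: (113 mW)(387 s) = 43.73 J.
Photons incident: 43.73 / 7.525×10⁻¹⁹ = 5.811×10¹⁹, i.e. 5.811×10¹⁹/6.022×10²³ = 9.650×10⁻⁵ mol.
Fraction absorbed: 1 − 10^(−1.44) = 0.9637.
Photons absorbed: 0.9637 × 9.650×10⁻⁵ = 9.300×10⁻⁵ mol.
Product formed: 0.88 × 9.300×10⁻⁵ = 8.184×10⁻⁵ mol.
Rate: 8.184×10⁻⁵ / 387 s = 2.1×10⁻⁷ mol s⁻¹.

2.1×10⁻⁷ mol s⁻¹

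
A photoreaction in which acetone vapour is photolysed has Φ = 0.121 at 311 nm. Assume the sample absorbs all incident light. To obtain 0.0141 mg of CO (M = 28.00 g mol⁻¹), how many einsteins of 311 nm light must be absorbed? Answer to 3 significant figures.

Product: 0.0141 mg / 28.00 g mol⁻¹ = 5.036×10⁻⁷ mol.
Photons that must be absorbed: 5.036×10⁻⁷ / 0.121 = 4.162×10⁻⁶ mol.

4.16×10⁻⁶ einstein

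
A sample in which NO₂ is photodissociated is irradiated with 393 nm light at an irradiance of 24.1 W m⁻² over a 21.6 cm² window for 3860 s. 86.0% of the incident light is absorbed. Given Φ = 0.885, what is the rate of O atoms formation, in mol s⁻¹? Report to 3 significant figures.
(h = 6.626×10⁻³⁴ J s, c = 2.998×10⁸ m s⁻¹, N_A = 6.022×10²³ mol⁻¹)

Photon energy at 393 nm: hc/λ = (6.626×10⁻³⁴)(2.998×10⁸)/(393×10⁻⁹) = 5.055×10⁻¹⁹ J.
Energy delivered: (24.1 W m⁻²)(21.6×10⁻⁴ m²)(3860 s) = 200.9 J.
Photons incident: 200.9 / 5.055×10⁻¹⁹ = 3.974×10²⁰, i.e. 3.974×10²⁰/6.022×10²³ = 6.599×10⁻⁴ mol.
Photons absorbed: 0.860 × 6.599×10⁻⁴ = 5.675×10⁻⁴ mol.
Product formed: 0.885 × 5.675×10⁻⁴ = 5.022×10⁻⁴ mol.
Rate: 5.022×10⁻⁴ / 3860 s = 1.30×10⁻⁷ mol s⁻¹.

1.30×10⁻⁷ mol s⁻¹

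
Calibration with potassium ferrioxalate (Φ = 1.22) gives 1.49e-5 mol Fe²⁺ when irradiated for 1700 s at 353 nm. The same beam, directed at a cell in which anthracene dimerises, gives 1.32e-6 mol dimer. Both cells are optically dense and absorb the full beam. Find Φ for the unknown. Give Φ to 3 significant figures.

Φ = 0.108

Photons absorbed by the actinometer: 1.49e-5 / 1.22 = 1.221e-5 mol.
Φ(unknown) = 1.32e-6 / 1.221e-5 = 0.108.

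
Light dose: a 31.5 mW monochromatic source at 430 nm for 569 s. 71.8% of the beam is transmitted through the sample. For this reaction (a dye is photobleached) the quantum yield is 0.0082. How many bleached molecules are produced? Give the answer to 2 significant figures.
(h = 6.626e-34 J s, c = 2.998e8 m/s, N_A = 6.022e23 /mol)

9.0e16 bleached molecules

Photon energy at 430 nm: hc/λ = (6.626e-34)(2.998e8)/(430e-9) = 4.620e-19 J.
Energy delivered: (31.5 mW)(569 s) = 17.92 J.
Photons incident: 17.92 / 4.620e-19 = 3.879e19, i.e. 3.879e19/6.022e23 = 6.441e-5 mol.
Fraction absorbed: 1 − 71.8/100 = 0.2820.
Photons absorbed: 0.2820 × 6.441e-5 = 1.816e-5 mol.
Product: Φ × n_abs = 0.0082 × 1.816e-5 = 1.489e-7 mol.
As a count: 1.489e-7 × 6.022e23 = 9.0e16.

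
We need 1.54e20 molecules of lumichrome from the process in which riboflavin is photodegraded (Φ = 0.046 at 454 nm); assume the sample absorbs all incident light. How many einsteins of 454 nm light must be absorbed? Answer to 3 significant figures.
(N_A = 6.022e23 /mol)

Product: 1.54e20 / 6.022e23 = 2.557e-4 mol.
Photons that must be absorbed: 2.557e-4 / 0.046 = 0.005559 mol.

0.00556 einstein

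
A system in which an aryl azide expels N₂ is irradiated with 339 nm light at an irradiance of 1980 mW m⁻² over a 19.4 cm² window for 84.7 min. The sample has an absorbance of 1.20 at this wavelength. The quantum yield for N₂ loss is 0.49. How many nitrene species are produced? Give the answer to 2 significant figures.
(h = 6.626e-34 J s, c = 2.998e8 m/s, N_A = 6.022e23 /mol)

Photon energy at 339 nm: hc/λ = (6.626e-34)(2.998e8)/(339e-9) = 5.860e-19 J.
Energy delivered: (1980 mW m⁻²)(19.4e-4 m²)(5082 s) = 19.52 J.
Photons incident: 19.52 / 5.860e-19 = 3.331e19, i.e. 3.331e19/6.022e23 = 5.531e-5 mol.
Fraction absorbed: 1 − 10^(−1.20) = 0.9369.
Photons absorbed: 0.9369 × 5.531e-5 = 5.182e-5 mol.
Product: Φ × n_abs = 0.49 × 5.182e-5 = 2.539e-5 mol.
As a count: 2.539e-5 × 6.022e23 = 1.5e19.

1.5e19 species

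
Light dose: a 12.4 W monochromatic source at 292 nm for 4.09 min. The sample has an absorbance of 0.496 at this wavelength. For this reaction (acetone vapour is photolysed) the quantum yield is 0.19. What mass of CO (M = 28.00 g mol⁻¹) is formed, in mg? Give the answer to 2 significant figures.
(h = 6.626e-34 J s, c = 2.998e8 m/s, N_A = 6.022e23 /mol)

Photon energy at 292 nm: hc/λ = (6.626e-34)(2.998e8)/(292e-9) = 6.803e-19 J.
Energy delivered: (12.4 W)(245.4 s) = 3043 J.
Photons incident: 3043 / 6.803e-19 = 4.473e21, i.e. 4.473e21/6.022e23 = 0.007428 mol.
Fraction absorbed: 1 − 10^(−0.496) = 0.6808.
Photons absorbed: 0.6808 × 0.007428 = 0.005057 mol.
Product: Φ × n_abs = 0.19 × 0.005057 = 9.608e-4 mol.
Mass: 9.608e-4 × 28.00 = 0.02690 g = 27 mg.

27 mg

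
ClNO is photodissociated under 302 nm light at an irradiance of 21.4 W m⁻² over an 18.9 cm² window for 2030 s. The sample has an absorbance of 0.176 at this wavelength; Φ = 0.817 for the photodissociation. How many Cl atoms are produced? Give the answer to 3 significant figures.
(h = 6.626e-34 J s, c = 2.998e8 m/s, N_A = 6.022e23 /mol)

Photon energy at 302 nm: hc/λ = (6.626e-34)(2.998e8)/(302e-9) = 6.578e-19 J.
Energy delivered: (21.4 W m⁻²)(18.9e-4 m²)(2030 s) = 82.11 J.
Photons incident: 82.11 / 6.578e-19 = 1.248e20, i.e. 1.248e20/6.022e23 = 2.072e-4 mol.
Fraction absorbed: 1 − 10^(−0.176) = 0.3332.
Photons absorbed: 0.3332 × 2.072e-4 = 6.904e-5 mol.
Product: Φ × n_abs = 0.817 × 6.904e-5 = 5.641e-5 mol.
As a count: 5.641e-5 × 6.022e23 = 3.40e19.

3.40e19 atoms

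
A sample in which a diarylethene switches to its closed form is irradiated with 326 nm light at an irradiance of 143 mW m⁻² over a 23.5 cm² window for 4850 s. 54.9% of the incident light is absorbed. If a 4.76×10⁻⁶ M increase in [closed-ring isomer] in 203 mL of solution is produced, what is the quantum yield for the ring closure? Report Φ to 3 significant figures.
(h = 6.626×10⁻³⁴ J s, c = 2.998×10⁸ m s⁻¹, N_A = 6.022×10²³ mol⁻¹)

Φ = 0.396

Product: (4.76×10⁻⁶ M)(0.203 L) = 9.663×10⁻⁷ mol.
Photon energy at 326 nm: hc/λ = (6.626×10⁻³⁴)(2.998×10⁸)/(326×10⁻⁹) = 6.093×10⁻¹⁹ J.
Energy delivered: (143 mW m⁻²)(23.5×10⁻⁴ m²)(4850 s) = 1.630 J.
Photons incident: 1.630 / 6.093×10⁻¹⁹ = 2.675×10¹⁸, i.e. 2.675×10¹⁸/6.022×10²³ = 4.442×10⁻⁶ mol.
Photons absorbed: 0.549 × 4.442×10⁻⁶ = 2.439×10⁻⁶ mol.
Φ = 9.663×10⁻⁷ mol / 2.439×10⁻⁶ mol photons = 0.396.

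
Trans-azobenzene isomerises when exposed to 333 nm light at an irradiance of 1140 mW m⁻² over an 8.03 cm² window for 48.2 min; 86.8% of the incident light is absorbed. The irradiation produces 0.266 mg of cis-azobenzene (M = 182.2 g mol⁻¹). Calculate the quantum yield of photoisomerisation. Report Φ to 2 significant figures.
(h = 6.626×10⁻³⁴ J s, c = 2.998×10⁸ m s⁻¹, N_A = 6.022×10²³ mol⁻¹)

Φ = 0.23

Product: 0.266 mg / 182.2 g mol⁻¹ = 1.460×10⁻⁶ mol.
Photon energy at 333 nm: hc/λ = (6.626×10⁻³⁴)(2.998×10⁸)/(333×10⁻⁹) = 5.965×10⁻¹⁹ J.
Energy delivered: (1140 mW m⁻²)(8.03×10⁻⁴ m²)(2892 s) = 2.647 J.
Photons incident: 2.647 / 5.965×10⁻¹⁹ = 4.438×10¹⁸, i.e. 4.438×10¹⁸/6.022×10²³ = 7.370×10⁻⁶ mol.
Photons absorbed: 0.868 × 7.370×10⁻⁶ = 6.397×10⁻⁶ mol.
Φ = 1.460×10⁻⁶ mol / 6.397×10⁻⁶ mol photons = 0.23.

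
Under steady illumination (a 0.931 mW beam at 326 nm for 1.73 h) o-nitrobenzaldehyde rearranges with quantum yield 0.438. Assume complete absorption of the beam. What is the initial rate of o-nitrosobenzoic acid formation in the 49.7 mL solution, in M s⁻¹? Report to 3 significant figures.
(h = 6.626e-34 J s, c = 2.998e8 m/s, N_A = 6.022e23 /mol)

Photon energy at 326 nm: hc/λ = (6.626e-34)(2.998e8)/(326e-9) = 6.093e-19 J.
Energy delivered: (0.931 mW)(6228 s) = 5.798 J.
Photons incident: 5.798 / 6.093e-19 = 9.516e18, i.e. 9.516e18/6.022e23 = 1.580e-5 mol.
Product formed: 0.438 × 1.580e-5 = 6.920e-6 mol.
Rate: 6.920e-6 mol / (6228 s × 0.0497 L) = 2.24e-8 M s⁻¹.

2.24e-8 M s⁻¹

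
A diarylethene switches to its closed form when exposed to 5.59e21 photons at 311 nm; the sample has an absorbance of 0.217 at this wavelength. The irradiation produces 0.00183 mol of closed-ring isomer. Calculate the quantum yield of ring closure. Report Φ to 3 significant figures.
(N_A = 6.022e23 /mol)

Φ = 0.501

Moles of photons: 5.59e21 / 6.022e23 = 0.009283 mol.
Fraction absorbed: 1 − 10^(−0.217) = 0.3933.
Photons absorbed: 0.3933 × 0.009283 = 0.003651 mol.
Φ = 0.00183 mol / 0.003651 mol photons = 0.501.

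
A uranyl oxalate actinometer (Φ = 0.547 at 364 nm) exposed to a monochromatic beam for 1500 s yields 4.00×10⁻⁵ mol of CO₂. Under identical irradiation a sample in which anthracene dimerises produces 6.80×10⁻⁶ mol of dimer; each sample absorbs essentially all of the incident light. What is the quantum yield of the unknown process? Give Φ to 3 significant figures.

Φ = 0.0930

Photons absorbed by the actinometer: 4.00×10⁻⁵ / 0.547 = 7.313×10⁻⁵ mol.
Φ(unknown) = 6.80×10⁻⁶ / 7.313×10⁻⁵ = 0.0930.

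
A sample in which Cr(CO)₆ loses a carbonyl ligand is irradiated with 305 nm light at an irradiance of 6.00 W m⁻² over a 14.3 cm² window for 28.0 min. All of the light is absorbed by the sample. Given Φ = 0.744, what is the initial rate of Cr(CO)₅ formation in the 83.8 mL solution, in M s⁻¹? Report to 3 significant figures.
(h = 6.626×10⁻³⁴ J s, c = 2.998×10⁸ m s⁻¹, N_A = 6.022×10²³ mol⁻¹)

Photon energy at 305 nm: hc/λ = (6.626×10⁻³⁴)(2.998×10⁸)/(305×10⁻⁹) = 6.513×10⁻¹⁹ J.
Energy delivered: (6.00 W m⁻²)(14.3×10⁻⁴ m²)(1680 s) = 14.41 J.
Photons incident: 14.41 / 6.513×10⁻¹⁹ = 2.212×10¹⁹, i.e. 2.212×10¹⁹/6.022×10²³ = 3.673×10⁻⁵ mol.
Product formed: 0.744 × 3.673×10⁻⁵ = 2.733×10⁻⁵ mol.
Rate: 2.733×10⁻⁵ mol / (1680 s × 0.0838 L) = 1.94×10⁻⁷ M s⁻¹.

1.94×10⁻⁷ M s⁻¹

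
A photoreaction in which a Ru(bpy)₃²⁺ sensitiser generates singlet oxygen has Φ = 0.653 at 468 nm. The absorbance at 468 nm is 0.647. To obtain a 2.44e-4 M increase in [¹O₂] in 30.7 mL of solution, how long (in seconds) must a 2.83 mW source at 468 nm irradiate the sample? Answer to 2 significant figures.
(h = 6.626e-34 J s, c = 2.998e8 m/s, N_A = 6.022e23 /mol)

t ≈ 1300 s

Product: (2.44e-4 M)(0.0307 L) = 7.491e-6 mol.
Photons that must be absorbed: 7.491e-6 / 0.653 = 1.147e-5 mol.
Fraction absorbed: 1 − 10^(−0.647) = 0.7746.
Incident photons needed: 1.147e-5 / 0.7746 = 1.481e-5 mol.
Photon energy: hc/λ = 4.245e-19 J; per mole, 2.556e5 J mol⁻¹.
Energy required: 1.481e-5 × 2.556e5 = 3.785 J.
Time: 3.785 J / 0.00283 W = 1300 s.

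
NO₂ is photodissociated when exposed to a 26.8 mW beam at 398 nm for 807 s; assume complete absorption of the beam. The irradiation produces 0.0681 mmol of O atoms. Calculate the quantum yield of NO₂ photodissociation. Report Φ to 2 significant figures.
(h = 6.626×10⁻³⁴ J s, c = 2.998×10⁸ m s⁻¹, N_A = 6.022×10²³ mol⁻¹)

Φ = 0.95

Product: 0.0681 mmol = 6.81×10⁻⁵ mol.
Photon energy at 398 nm: hc/λ = (6.626×10⁻³⁴)(2.998×10⁸)/(398×10⁻⁹) = 4.991×10⁻¹⁹ J.
Energy delivered: (26.8 mW)(807 s) = 21.63 J.
Photons incident: 21.63 / 4.991×10⁻¹⁹ = 4.334×10¹⁹, i.e. 4.334×10¹⁹/6.022×10²³ = 7.197×10⁻⁵ mol.
Φ = 6.81×10⁻⁵ mol / 7.197×10⁻⁵ mol photons = 0.95.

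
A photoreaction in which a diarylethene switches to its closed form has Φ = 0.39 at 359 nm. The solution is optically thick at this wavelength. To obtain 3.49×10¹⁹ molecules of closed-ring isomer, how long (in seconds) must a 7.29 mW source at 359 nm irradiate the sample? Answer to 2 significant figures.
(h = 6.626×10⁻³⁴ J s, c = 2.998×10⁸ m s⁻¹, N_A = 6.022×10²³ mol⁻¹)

Product: 3.49×10¹⁹ / 6.022×10²³ = 5.795×10⁻⁵ mol.
Photons that must be absorbed: 5.795×10⁻⁵ / 0.39 = 1.486×10⁻⁴ mol.
Photon energy: hc/λ = 5.533×10⁻¹⁹ J; per mole, 3.332×10⁵ J mol⁻¹.
Energy required: 1.486×10⁻⁴ × 3.332×10⁵ = 49.51 J.
Time: 49.51 J / 0.00729 W = 6800 s.

t ≈ 6800 s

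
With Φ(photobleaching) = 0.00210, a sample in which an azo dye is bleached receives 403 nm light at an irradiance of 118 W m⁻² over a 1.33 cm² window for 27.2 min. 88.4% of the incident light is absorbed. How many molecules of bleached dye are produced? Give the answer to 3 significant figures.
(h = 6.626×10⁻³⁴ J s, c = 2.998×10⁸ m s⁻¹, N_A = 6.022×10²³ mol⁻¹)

Photon energy at 403 nm: hc/λ = (6.626×10⁻³⁴)(2.998×10⁸)/(403×10⁻⁹) = 4.929×10⁻¹⁹ J.
Energy delivered: (118 W m⁻²)(1.33×10⁻⁴ m²)(1632 s) = 25.61 J.
Photons incident: 25.61 / 4.929×10⁻¹⁹ = 5.196×10¹⁹, i.e. 5.196×10¹⁹/6.022×10²³ = 8.628×10⁻⁵ mol.
Photons absorbed: 0.884 × 8.628×10⁻⁵ = 7.627×10⁻⁵ mol.
Product: Φ × n_abs = 0.00210 × 7.627×10⁻⁵ = 1.602×10⁻⁷ mol.
As a count: 1.602×10⁻⁷ × 6.022×10²³ = 9.65×10¹⁶.

9.65×10¹⁶ molecules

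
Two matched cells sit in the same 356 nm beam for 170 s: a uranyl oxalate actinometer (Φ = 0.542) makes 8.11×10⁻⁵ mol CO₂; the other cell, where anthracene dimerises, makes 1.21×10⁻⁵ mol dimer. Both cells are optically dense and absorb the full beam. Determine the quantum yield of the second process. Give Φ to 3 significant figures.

Φ = 0.0809

Photons absorbed by the actinometer: 8.11×10⁻⁵ / 0.542 = 1.496×10⁻⁴ mol.
Φ(unknown) = 1.21×10⁻⁵ / 1.496×10⁻⁴ = 0.0809.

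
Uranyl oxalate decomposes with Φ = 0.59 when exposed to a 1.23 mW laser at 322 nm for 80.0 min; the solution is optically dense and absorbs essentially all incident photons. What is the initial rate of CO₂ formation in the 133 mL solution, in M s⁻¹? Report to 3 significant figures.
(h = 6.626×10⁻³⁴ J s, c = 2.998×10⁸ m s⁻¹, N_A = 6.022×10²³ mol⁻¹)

Photon energy at 322 nm: hc/λ = (6.626×10⁻³⁴)(2.998×10⁸)/(322×10⁻⁹) = 6.169×10⁻¹⁹ J.
Energy delivered: (1.23 mW)(4800 s) = 5.904 J.
Photons incident: 5.904 / 6.169×10⁻¹⁹ = 9.570×10¹⁸, i.e. 9.570×10¹⁸/6.022×10²³ = 1.589×10⁻⁵ mol.
Product formed: 0.59 × 1.589×10⁻⁵ = 9.375×10⁻⁶ mol.
Rate: 9.375×10⁻⁶ mol / (4800 s × 0.133 L) = 1.47×10⁻⁸ M s⁻¹.

1.47×10⁻⁸ M s⁻¹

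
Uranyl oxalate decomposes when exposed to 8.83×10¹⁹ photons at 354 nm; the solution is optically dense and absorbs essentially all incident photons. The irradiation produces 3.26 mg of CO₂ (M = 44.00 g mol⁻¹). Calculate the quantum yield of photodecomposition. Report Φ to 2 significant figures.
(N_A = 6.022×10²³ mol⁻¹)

Φ = 0.51

Product: 3.26 mg / 44.00 g mol⁻¹ = 7.409×10⁻⁵ mol.
Moles of photons: 8.83×10¹⁹ / 6.022×10²³ = 1.466×10⁻⁴ mol.
Φ = 7.409×10⁻⁵ mol / 1.466×10⁻⁴ mol photons = 0.51.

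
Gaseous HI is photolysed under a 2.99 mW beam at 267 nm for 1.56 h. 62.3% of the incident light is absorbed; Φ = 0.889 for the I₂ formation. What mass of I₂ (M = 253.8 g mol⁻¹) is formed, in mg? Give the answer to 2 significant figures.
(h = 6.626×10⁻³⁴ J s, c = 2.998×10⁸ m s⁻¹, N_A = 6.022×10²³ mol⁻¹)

5.3 mg

Photon energy at 267 nm: hc/λ = (6.626×10⁻³⁴)(2.998×10⁸)/(267×10⁻⁹) = 7.440×10⁻¹⁹ J.
Energy delivered: (2.99 mW)(5616 s) = 16.79 J.
Photons incident: 16.79 / 7.440×10⁻¹⁹ = 2.257×10¹⁹, i.e. 2.257×10¹⁹/6.022×10²³ = 3.748×10⁻⁵ mol.
Photons absorbed: 0.623 × 3.748×10⁻⁵ = 2.335×10⁻⁵ mol.
Product: Φ × n_abs = 0.889 × 2.335×10⁻⁵ = 2.076×10⁻⁵ mol.
Mass: 2.076×10⁻⁵ × 253.8 = 0.005269 g = 5.3 mg.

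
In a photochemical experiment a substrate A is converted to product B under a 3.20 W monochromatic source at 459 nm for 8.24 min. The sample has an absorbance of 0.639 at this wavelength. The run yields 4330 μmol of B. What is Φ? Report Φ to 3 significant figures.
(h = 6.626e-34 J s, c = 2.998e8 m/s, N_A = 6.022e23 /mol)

Product: 4330 μmol = 0.00433 mol.
Photon energy at 459 nm: hc/λ = (6.626e-34)(2.998e8)/(459e-9) = 4.328e-19 J.
Energy delivered: (3.20 W)(494.4 s) = 1582 J.
Photons incident: 1582 / 4.328e-19 = 3.655e21, i.e. 3.655e21/6.022e23 = 0.006069 mol.
Fraction absorbed: 1 − 10^(−0.639) = 0.7704.
Photons absorbed: 0.7704 × 0.006069 = 0.004676 mol.
Φ = 0.00433 mol / 0.004676 mol photons = 0.926.

Φ = 0.926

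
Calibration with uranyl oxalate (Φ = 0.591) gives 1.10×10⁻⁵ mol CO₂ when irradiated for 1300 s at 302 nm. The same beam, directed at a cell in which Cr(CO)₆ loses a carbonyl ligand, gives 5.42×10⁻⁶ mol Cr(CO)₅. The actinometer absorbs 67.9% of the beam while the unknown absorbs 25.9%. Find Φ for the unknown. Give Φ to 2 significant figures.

Photons absorbed by the actinometer: 1.10×10⁻⁵ / 0.591 = 1.861×10⁻⁵ mol.
Incident flux: 1.861×10⁻⁵ / 0.679 = 2.741×10⁻⁵ einstein.
Absorbed by unknown: 0.259 × 2.741×10⁻⁵ = 7.099×10⁻⁶ mol.
Φ(unknown) = 5.42×10⁻⁶ / 7.099×10⁻⁶ = 0.76.

Φ = 0.76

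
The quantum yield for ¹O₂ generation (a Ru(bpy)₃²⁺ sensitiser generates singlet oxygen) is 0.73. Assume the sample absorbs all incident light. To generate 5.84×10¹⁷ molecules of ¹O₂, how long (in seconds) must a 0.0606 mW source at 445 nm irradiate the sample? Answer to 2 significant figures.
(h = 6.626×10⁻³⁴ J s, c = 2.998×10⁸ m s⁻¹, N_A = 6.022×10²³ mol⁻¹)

Product: 5.84×10¹⁷ / 6.022×10²³ = 9.698×10⁻⁷ mol.
Photons that must be absorbed: 9.698×10⁻⁷ / 0.73 = 1.328×10⁻⁶ mol.
Photon energy: hc/λ = 4.464×10⁻¹⁹ J; per mole, 2.688×10⁵ J mol⁻¹.
Energy required: 1.328×10⁻⁶ × 2.688×10⁵ = 0.3570 J.
Time: 0.3570 J / 6.06e-05 W = 5900 s.

t ≈ 5900 s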